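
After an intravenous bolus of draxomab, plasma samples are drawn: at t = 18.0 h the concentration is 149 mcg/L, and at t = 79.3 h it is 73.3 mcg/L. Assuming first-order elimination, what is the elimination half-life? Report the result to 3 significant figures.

k = ln(C₁/C₂) / (t₂ − t₁) = ln(149/73.3) / (79.3 − 18.0)
  = 0.7094 / 61.30 = 0.01157 h⁻¹
t½ = ln 2 / k = ln 2 / 0.01157 ≈ 59.9 hours

59.9 hours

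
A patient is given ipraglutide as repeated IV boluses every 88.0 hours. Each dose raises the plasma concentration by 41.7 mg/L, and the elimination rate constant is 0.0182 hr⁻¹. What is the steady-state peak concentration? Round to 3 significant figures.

Fraction remaining after one interval: e^(−kτ) = e^(−0.01820 × 88.0) = 0.2016
R = 1 / (1 − 0.2016) = 1.252
Css,max = 41.7 × 1.252 ≈ 52.2 mg/L

52.2 mg/L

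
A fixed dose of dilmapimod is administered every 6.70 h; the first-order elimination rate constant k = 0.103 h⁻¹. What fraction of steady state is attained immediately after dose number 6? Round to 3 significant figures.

0.984

f_n = 1 − e^(−nkτ) = 1 − e^(−6 × 0.1030 × 6.70) = 1 − e^(−4.141) = 1 − 0.01591 ≈ 0.984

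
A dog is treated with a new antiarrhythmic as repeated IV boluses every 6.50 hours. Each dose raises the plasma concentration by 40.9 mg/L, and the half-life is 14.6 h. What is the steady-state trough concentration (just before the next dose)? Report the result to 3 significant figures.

k = ln 2 / 14.6 = 0.04748 h⁻¹
Fraction remaining after one interval: e^(−kτ) = e^(−0.04748 × 6.50) = 0.7345
R = 1 / (1 − 0.7345) = 3.766
Css,max = 40.9 × 3.766 = 154.0 mg/L
Css,min = Css,max × e^(−kτ) = 154.0 × 0.7345 ≈ 113 mg/L

113 mg/L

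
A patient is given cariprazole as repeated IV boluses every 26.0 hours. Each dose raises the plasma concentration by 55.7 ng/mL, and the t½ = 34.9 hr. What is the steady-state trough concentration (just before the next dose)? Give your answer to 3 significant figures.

k = ln 2 / 34.9 = 0.01986 hr⁻¹
Fraction remaining after one interval: e^(−kτ) = e^(−0.01986 × 26.0) = 0.5967
R = 1 / (1 − 0.5967) = 2.479
Css,max = 55.7 × 2.479 = 138.1 ng/mL
Css,min = Css,max × e^(−kτ) = 138.1 × 0.5967 ≈ 82.4 ng/mL

82.4 ng/mL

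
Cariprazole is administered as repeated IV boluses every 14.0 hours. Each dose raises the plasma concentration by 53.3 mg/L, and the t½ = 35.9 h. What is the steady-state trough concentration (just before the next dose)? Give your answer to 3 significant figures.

172 mg/L

k = ln 2 / 35.9 = 0.01931 h⁻¹
Fraction remaining after one interval: e^(−kτ) = e^(−0.01931 × 14.0) = 0.7631
R = 1 / (1 − 0.7631) = 4.222
Css,max = 53.3 × 4.222 = 225.0 mg/L
Css,min = Css,max × e^(−kτ) = 225.0 × 0.7631 ≈ 172 mg/L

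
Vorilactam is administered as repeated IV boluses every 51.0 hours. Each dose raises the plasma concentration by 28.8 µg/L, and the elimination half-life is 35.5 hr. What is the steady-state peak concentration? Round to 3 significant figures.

45.7 µg/L

k = ln 2 / 35.5 = 0.01953 hr⁻¹
Fraction remaining after one interval: e^(−kτ) = e^(−0.01953 × 51.0) = 0.3694
R = 1 / (1 − 0.3694) = 1.586
Css,max = 28.8 × 1.586 ≈ 45.7 µg/L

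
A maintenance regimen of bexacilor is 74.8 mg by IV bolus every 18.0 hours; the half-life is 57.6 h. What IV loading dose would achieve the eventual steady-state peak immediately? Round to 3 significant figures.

384 mg

k = ln 2 / 57.6 = 0.01203 h⁻¹
Accumulation ratio R = 1 / (1 − e^(−kτ)) = 1 / (1 − e^(−0.01203×18.0)) = 1 / (1 − 0.8052) = 5.135
Loading dose = maintenance dose × R = 74.8 × 5.135 ≈ 384 mg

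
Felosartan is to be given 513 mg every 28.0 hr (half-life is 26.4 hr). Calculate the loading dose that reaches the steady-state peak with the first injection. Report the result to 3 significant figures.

k = ln 2 / 26.4 = 0.02626 hr⁻¹
Accumulation ratio R = 1 / (1 − e^(−kτ)) = 1 / (1 − e^(−0.02626×28.0)) = 1 / (1 − 0.4794) = 1.921
Loading dose = maintenance dose × R = 513 × 1.921 ≈ 985 mg

985 mg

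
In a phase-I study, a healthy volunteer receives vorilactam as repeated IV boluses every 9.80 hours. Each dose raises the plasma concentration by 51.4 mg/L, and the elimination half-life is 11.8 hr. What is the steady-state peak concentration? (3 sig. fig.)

k = ln 2 / 11.8 = 0.05874 hr⁻¹
Fraction remaining after one interval: e^(−kτ) = e^(−0.05874 × 9.80) = 0.5623
R = 1 / (1 − 0.5623) = 2.285
Css,max = 51.4 × 2.285 ≈ 117 mg/L

117 mg/L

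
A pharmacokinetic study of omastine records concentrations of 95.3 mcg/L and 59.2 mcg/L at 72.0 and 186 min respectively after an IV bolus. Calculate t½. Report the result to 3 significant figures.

166 minutes

k = ln(C₁/C₂) / (t₂ − t₁) = ln(95.3/59.2) / (186 − 72.0)
  = 0.4761 / 114.0 = 0.004176 min⁻¹
t½ = ln 2 / k = ln 2 / 0.004176 ≈ 166 minutes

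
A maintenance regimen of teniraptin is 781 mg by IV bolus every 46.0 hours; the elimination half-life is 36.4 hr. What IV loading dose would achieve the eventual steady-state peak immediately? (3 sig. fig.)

k = ln 2 / 36.4 = 0.01904 hr⁻¹
Accumulation ratio R = 1 / (1 − e^(−kτ)) = 1 / (1 − e^(−0.01904×46.0)) = 1 / (1 − 0.4165) = 1.714
Loading dose = maintenance dose × R = 781 × 1.714 ≈ 1340 mg

1340 mg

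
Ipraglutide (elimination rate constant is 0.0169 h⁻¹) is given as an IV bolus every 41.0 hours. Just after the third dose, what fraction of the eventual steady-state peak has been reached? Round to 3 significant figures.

0.875

f_n = 1 − e^(−nkτ) = 1 − e^(−3 × 0.01690 × 41.0) = 1 − e^(−2.079) = 1 − 0.1251 ≈ 0.875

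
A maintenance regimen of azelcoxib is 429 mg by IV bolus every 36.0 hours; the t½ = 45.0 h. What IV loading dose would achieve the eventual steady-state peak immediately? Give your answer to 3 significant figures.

1010 mg

k = ln 2 / 45.0 = 0.01540 h⁻¹
Accumulation ratio R = 1 / (1 − e^(−kτ)) = 1 / (1 − e^(−0.01540×36.0)) = 1 / (1 − 0.5743) = 2.349
Loading dose = maintenance dose × R = 429 × 2.349 ≈ 1010 mg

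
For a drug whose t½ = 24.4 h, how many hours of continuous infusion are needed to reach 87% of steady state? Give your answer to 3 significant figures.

k = ln 2 / 24.4 = 0.02841 h⁻¹
f = 1 − e^(−kt)  ⇒  t = −ln(1 − f) / k
t = −ln(1 − 0.87) / 0.02841 = 2.040 / 0.02841 ≈ 71.8 hours

71.8 hours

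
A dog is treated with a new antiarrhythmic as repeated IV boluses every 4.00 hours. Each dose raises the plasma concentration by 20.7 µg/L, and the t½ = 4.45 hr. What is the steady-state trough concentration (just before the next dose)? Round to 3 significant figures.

k = ln 2 / 4.45 = 0.1558 hr⁻¹
Fraction remaining after one interval: e^(−kτ) = e^(−0.1558 × 4.00) = 0.5363
R = 1 / (1 − 0.5363) = 2.157
Css,max = 20.7 × 2.157 = 44.64 µg/L
Css,min = Css,max × e^(−kτ) = 44.64 × 0.5363 ≈ 23.9 µg/L

23.9 µg/L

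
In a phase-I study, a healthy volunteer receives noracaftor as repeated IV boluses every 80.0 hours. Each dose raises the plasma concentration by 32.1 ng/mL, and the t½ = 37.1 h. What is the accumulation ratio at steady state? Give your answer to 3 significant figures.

k = ln 2 / 37.1 = 0.01868 h⁻¹
Fraction remaining after one interval: e^(−kτ) = e^(−0.01868 × 80.0) = 0.2243
R = 1 / (1 − 0.2243) = 1 / 0.7757 ≈ 1.29

1.29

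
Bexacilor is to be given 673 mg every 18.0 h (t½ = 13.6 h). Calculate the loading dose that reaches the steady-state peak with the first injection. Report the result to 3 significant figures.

k = ln 2 / 13.6 = 0.05097 h⁻¹
Accumulation ratio R = 1 / (1 − e^(−kτ)) = 1 / (1 − e^(−0.05097×18.0)) = 1 / (1 − 0.3996) = 1.665
Loading dose = maintenance dose × R = 673 × 1.665 ≈ 1120 mg

1120 mg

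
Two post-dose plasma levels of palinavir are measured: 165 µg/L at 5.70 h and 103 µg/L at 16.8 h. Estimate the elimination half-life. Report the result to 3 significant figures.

k = ln(C₁/C₂) / (t₂ − t₁) = ln(165/103) / (16.8 − 5.70)
  = 0.4712 / 11.10 = 0.04245 h⁻¹
t½ = ln 2 / k = ln 2 / 0.04245 ≈ 16.3 hours

16.3 hours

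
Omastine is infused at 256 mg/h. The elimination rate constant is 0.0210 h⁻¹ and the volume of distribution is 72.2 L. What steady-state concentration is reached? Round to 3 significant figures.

CL = k · V = 0.0210 × 72.2 = 1.516 L/h
Css = rate / CL = 256 / 1.516 ≈ 169 µg/mL

169 µg/mL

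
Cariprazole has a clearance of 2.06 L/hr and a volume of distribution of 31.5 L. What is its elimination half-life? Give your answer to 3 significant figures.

k = CL / V = 2.06 / 31.5 = 0.06540 hr⁻¹
t½ = ln 2 / k = ln 2 / 0.06540 ≈ 10.6 hours

10.6 hours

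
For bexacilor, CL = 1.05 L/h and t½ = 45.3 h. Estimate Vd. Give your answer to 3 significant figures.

68.6 L

k = ln 2 / t½ = ln 2 / 45.3 = 0.01530 h⁻¹
V = CL / k = 1.05 / 0.01530 ≈ 68.6 L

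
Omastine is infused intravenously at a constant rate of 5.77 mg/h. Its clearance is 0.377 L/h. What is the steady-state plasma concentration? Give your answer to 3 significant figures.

Css = infusion rate / CL = 5.77 / 0.377 ≈ 15.3 µg/mL

15.3 µg/mL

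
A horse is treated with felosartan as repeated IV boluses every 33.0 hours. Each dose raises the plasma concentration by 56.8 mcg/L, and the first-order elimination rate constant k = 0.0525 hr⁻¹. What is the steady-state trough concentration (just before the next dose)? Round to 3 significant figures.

Fraction remaining after one interval: e^(−kτ) = e^(−0.05250 × 33.0) = 0.1768
R = 1 / (1 − 0.1768) = 1.215
Css,max = 56.8 × 1.215 = 69.00 mcg/L
Css,min = Css,max × e^(−kτ) = 69.00 × 0.1768 ≈ 12.2 mcg/L

12.2 mcg/L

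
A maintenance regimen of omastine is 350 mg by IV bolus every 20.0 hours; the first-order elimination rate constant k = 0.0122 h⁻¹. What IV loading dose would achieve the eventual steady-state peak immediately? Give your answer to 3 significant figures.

1620 mg

Accumulation ratio R = 1 / (1 − e^(−kτ)) = 1 / (1 − e^(−0.01220×20.0)) = 1 / (1 − 0.7835) = 4.619
Loading dose = maintenance dose × R = 350 × 4.619 ≈ 1620 mg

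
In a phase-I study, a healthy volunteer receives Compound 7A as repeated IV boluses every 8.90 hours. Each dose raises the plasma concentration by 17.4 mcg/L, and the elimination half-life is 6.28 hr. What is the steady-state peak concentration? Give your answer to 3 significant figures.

k = ln 2 / 6.28 = 0.1104 hr⁻¹
Fraction remaining after one interval: e^(−kτ) = e^(−0.1104 × 8.90) = 0.3744
R = 1 / (1 − 0.3744) = 1.599
Css,max = 17.4 × 1.599 ≈ 27.8 mcg/L

27.8 mcg/L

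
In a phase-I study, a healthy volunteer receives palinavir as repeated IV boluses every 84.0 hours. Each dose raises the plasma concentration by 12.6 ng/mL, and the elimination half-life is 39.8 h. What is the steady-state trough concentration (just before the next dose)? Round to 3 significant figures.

3.80 ng/mL

k = ln 2 / 39.8 = 0.01742 h⁻¹
Fraction remaining after one interval: e^(−kτ) = e^(−0.01742 × 84.0) = 0.2316
R = 1 / (1 − 0.2316) = 1.301
Css,max = 12.6 × 1.301 = 16.40 ng/mL
Css,min = Css,max × e^(−kτ) = 16.40 × 0.2316 ≈ 3.80 ng/mL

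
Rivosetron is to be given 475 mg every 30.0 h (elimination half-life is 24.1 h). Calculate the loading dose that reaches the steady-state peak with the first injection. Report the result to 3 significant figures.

822 mg

k = ln 2 / 24.1 = 0.02876 h⁻¹
Accumulation ratio R = 1 / (1 − e^(−kτ)) = 1 / (1 − e^(−0.02876×30.0)) = 1 / (1 − 0.4220) = 1.730
Loading dose = maintenance dose × R = 475 × 1.730 ≈ 822 mg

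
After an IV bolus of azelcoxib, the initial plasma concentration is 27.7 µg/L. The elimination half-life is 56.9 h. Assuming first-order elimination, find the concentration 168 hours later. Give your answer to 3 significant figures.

k = ln 2 / 56.9 = 0.01218 h⁻¹
C(t) = C₀ e^(−kt) = 27.7 × e^(−0.01218 × 168) = 27.7 × e^(−2.047) = 27.7 × 0.1292 ≈ 3.58 µg/L

3.58 µg/L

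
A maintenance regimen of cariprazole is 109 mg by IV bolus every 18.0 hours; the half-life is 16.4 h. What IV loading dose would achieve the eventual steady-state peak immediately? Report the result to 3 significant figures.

205 mg

k = ln 2 / 16.4 = 0.04227 h⁻¹
Accumulation ratio R = 1 / (1 − e^(−kτ)) = 1 / (1 − e^(−0.04227×18.0)) = 1 / (1 − 0.4673) = 1.877
Loading dose = maintenance dose × R = 109 × 1.877 ≈ 205 mg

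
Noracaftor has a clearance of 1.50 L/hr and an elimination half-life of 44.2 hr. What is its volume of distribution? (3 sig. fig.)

k = ln 2 / t½ = ln 2 / 44.2 = 0.01568 hr⁻¹
V = CL / k = 1.50 / 0.01568 ≈ 95.7 L

95.7 L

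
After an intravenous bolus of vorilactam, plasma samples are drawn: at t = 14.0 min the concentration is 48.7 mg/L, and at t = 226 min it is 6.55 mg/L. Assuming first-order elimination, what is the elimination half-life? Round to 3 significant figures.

73.2 minutes

k = ln(C₁/C₂) / (t₂ − t₁) = ln(48.7/6.55) / (226 − 14.0)
  = 2.006 / 212.0 = 0.009463 min⁻¹
t½ = ln 2 / k = ln 2 / 0.009463 ≈ 73.2 minutes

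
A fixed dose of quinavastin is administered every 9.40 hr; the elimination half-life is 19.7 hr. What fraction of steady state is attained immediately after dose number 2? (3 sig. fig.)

0.484

k = ln 2 / 19.7 = 0.03519 hr⁻¹
f_n = 1 − e^(−nkτ) = 1 − e^(−2 × 0.03519 × 9.40) = 1 − e^(−0.6615) = 1 − 0.5161 ≈ 0.484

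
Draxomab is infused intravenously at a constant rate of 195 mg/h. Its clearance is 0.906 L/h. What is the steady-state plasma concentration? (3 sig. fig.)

215 mg/L

Css = infusion rate / CL = 195 / 0.906 ≈ 215 mg/L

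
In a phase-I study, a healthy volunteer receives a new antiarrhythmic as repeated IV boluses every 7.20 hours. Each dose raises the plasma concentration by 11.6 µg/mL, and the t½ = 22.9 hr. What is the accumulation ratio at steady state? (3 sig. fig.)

k = ln 2 / 22.9 = 0.03027 hr⁻¹
Fraction remaining after one interval: e^(−kτ) = e^(−0.03027 × 7.20) = 0.8042
R = 1 / (1 − 0.8042) = 1 / 0.1958 ≈ 5.11

5.11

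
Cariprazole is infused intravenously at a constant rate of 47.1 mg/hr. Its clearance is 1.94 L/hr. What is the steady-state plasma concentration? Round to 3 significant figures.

24.3 µg/mL

Css = infusion rate / CL = 47.1 / 1.94 ≈ 24.3 µg/mL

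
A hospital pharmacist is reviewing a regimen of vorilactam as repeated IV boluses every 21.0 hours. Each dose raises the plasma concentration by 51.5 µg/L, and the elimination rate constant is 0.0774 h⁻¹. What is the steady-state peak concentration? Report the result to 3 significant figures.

Fraction remaining after one interval: e^(−kτ) = e^(−0.07740 × 21.0) = 0.1968
R = 1 / (1 − 0.1968) = 1.245
Css,max = 51.5 × 1.245 ≈ 64.1 µg/L

64.1 µg/L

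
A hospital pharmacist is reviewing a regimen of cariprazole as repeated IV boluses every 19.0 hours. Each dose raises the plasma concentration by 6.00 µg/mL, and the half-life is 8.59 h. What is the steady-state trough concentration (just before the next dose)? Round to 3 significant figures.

1.65 µg/mL

k = ln 2 / 8.59 = 0.08069 h⁻¹
Fraction remaining after one interval: e^(−kτ) = e^(−0.08069 × 19.0) = 0.2159
R = 1 / (1 − 0.2159) = 1.275
Css,max = 6.00 × 1.275 = 7.652 µg/mL
Css,min = Css,max × e^(−kτ) = 7.652 × 0.2159 ≈ 1.65 µg/mL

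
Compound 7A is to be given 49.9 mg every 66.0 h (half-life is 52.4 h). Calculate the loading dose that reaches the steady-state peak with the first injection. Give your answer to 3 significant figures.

k = ln 2 / 52.4 = 0.01323 h⁻¹
Accumulation ratio R = 1 / (1 − e^(−kτ)) = 1 / (1 − e^(−0.01323×66.0)) = 1 / (1 − 0.4177) = 1.717
Loading dose = maintenance dose × R = 49.9 × 1.717 ≈ 85.7 mg

85.7 mg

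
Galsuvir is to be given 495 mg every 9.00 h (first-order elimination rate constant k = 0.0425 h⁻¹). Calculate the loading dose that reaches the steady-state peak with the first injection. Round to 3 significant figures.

Accumulation ratio R = 1 / (1 − e^(−kτ)) = 1 / (1 − e^(−0.04250×9.00)) = 1 / (1 − 0.6822) = 3.146
Loading dose = maintenance dose × R = 495 × 3.146 ≈ 1560 mg

1560 mg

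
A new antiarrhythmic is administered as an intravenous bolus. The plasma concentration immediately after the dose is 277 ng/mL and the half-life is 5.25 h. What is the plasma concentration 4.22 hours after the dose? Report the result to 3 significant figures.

k = ln 2 / 5.25 = 0.1320 h⁻¹
C(t) = C₀ e^(−kt) = 277 × e^(−0.1320 × 4.22) = 277 × e^(−0.5572) = 277 × 0.5728 ≈ 159 ng/mL

159 ng/mL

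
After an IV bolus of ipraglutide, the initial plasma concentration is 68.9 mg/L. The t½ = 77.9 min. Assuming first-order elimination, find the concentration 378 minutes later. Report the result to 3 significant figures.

2.39 mg/L

k = ln 2 / 77.9 = 0.008898 min⁻¹
C(t) = C₀ e^(−kt) = 68.9 × e^(−0.008898 × 378) = 68.9 × e^(−3.363) = 68.9 × 0.03462 ≈ 2.39 mg/L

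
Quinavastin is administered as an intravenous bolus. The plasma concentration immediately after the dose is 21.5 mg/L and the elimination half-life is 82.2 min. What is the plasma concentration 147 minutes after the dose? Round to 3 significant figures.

6.22 mg/L

k = ln 2 / 82.2 = 0.008432 min⁻¹
C(t) = C₀ e^(−kt) = 21.5 × e^(−0.008432 × 147) = 21.5 × e^(−1.240) = 21.5 × 0.2895 ≈ 6.22 mg/L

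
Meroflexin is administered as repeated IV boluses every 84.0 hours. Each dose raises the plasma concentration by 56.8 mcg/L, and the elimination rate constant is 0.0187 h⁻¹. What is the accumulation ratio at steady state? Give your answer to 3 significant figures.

1.26

Fraction remaining after one interval: e^(−kτ) = e^(−0.01870 × 84.0) = 0.2079
R = 1 / (1 − 0.2079) = 1 / 0.7921 ≈ 1.26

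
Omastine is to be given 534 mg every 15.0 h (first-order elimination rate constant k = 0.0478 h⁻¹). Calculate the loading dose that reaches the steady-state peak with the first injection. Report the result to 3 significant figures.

Accumulation ratio R = 1 / (1 − e^(−kτ)) = 1 / (1 − e^(−0.04780×15.0)) = 1 / (1 − 0.4882) = 1.954
Loading dose = maintenance dose × R = 534 × 1.954 ≈ 1040 mg

1040 mg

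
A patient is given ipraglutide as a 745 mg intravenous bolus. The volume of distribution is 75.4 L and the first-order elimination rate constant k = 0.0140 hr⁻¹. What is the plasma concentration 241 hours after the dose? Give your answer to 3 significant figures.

0.338 mg/L

C₀ = dose / V = 745 / 75.4 = 9.881 mg/L
C(t) = C₀ e^(−kt) = 9.881 × e^(−0.01400 × 241) = 9.881 × e^(−3.374) = 9.881 × 0.03425 ≈ 0.338 mg/L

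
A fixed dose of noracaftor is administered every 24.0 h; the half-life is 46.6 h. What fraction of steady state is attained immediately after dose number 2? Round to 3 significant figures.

0.510

k = ln 2 / 46.6 = 0.01487 h⁻¹
f_n = 1 − e^(−nkτ) = 1 − e^(−2 × 0.01487 × 24.0) = 1 − e^(−0.7140) = 1 − 0.4897 ≈ 0.510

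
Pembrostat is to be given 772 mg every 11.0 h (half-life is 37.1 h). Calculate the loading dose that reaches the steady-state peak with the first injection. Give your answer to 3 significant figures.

4160 mg

k = ln 2 / 37.1 = 0.01868 h⁻¹
Accumulation ratio R = 1 / (1 − e^(−kτ)) = 1 / (1 − e^(−0.01868×11.0)) = 1 / (1 − 0.8142) = 5.383
Loading dose = maintenance dose × R = 772 × 5.383 ≈ 4160 mg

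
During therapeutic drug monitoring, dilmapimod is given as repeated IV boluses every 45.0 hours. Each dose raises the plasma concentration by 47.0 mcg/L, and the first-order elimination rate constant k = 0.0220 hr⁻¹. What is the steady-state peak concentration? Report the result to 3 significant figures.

Fraction remaining after one interval: e^(−kτ) = e^(−0.02200 × 45.0) = 0.3716
R = 1 / (1 − 0.3716) = 1.591
Css,max = 47.0 × 1.591 ≈ 74.8 mcg/L

74.8 mcg/L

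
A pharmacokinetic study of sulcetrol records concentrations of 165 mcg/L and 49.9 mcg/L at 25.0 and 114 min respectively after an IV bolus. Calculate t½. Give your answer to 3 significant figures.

51.6 minutes

k = ln(C₁/C₂) / (t₂ − t₁) = ln(165/49.9) / (114 − 25.0)
  = 1.196 / 89.00 = 0.01344 min⁻¹
t½ = ln 2 / k = ln 2 / 0.01344 ≈ 51.6 minutes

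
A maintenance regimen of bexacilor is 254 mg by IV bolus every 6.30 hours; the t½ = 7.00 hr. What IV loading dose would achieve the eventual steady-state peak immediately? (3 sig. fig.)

547 mg

k = ln 2 / 7.00 = 0.09902 hr⁻¹
Accumulation ratio R = 1 / (1 − e^(−kτ)) = 1 / (1 − e^(−0.09902×6.30)) = 1 / (1 − 0.5359) = 2.155
Loading dose = maintenance dose × R = 254 × 2.155 ≈ 547 mg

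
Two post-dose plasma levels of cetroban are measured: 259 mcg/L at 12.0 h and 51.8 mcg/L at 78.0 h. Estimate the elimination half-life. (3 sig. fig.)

28.4 hours

k = ln(C₁/C₂) / (t₂ − t₁) = ln(259/51.8) / (78.0 − 12.0)
  = 1.609 / 66.00 = 0.02439 h⁻¹
t½ = ln 2 / k = ln 2 / 0.02439 ≈ 28.4 hours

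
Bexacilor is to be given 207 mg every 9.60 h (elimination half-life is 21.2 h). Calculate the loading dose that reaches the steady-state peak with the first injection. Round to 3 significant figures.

k = ln 2 / 21.2 = 0.03270 h⁻¹
Accumulation ratio R = 1 / (1 − e^(−kτ)) = 1 / (1 − e^(−0.03270×9.60)) = 1 / (1 − 0.7306) = 3.712
Loading dose = maintenance dose × R = 207 × 3.712 ≈ 768 mg

768 mg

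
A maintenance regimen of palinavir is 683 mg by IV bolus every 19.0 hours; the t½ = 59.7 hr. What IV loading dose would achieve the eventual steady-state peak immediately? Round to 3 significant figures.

3450 mg

k = ln 2 / 59.7 = 0.01161 hr⁻¹
Accumulation ratio R = 1 / (1 − e^(−kτ)) = 1 / (1 − e^(−0.01161×19.0)) = 1 / (1 − 0.8020) = 5.051
Loading dose = maintenance dose × R = 683 × 5.051 ≈ 3450 mg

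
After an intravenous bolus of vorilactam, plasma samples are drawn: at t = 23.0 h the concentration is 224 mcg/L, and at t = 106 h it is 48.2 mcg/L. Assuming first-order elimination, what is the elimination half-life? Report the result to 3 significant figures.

k = ln(C₁/C₂) / (t₂ − t₁) = ln(224/48.2) / (106 − 23.0)
  = 1.536 / 83.00 = 0.01851 h⁻¹
t½ = ln 2 / k = ln 2 / 0.01851 ≈ 37.4 hours

37.4 hours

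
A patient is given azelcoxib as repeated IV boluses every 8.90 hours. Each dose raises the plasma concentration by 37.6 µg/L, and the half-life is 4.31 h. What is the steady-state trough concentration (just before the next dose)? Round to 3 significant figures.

11.8 µg/L

k = ln 2 / 4.31 = 0.1608 h⁻¹
Fraction remaining after one interval: e^(−kτ) = e^(−0.1608 × 8.90) = 0.2390
R = 1 / (1 − 0.2390) = 1.314
Css,max = 37.6 × 1.314 = 49.41 µg/L
Css,min = Css,max × e^(−kτ) = 49.41 × 0.2390 ≈ 11.8 µg/L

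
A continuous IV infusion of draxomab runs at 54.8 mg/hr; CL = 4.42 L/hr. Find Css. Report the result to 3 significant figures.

Css = infusion rate / CL = 54.8 / 4.42 ≈ 12.4 µg/mL

12.4 µg/mL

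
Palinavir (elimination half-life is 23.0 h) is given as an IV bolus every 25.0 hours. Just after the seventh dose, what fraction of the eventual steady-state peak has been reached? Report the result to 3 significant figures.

0.995

k = ln 2 / 23.0 = 0.03014 h⁻¹
f_n = 1 − e^(−nkτ) = 1 − e^(−7 × 0.03014 × 25.0) = 1 − e^(−5.274) = 1 − 0.005123 ≈ 0.995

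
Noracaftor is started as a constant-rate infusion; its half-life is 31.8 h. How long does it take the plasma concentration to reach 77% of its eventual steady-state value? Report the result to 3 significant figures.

67.4 hours

k = ln 2 / 31.8 = 0.02180 h⁻¹
f = 1 − e^(−kt)  ⇒  t = −ln(1 − f) / k
t = −ln(1 − 0.77) / 0.02180 = 1.470 / 0.02180 ≈ 67.4 hours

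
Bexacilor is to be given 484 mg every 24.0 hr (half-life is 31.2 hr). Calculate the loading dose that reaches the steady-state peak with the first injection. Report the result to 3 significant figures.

k = ln 2 / 31.2 = 0.02222 hr⁻¹
Accumulation ratio R = 1 / (1 − e^(−kτ)) = 1 / (1 − e^(−0.02222×24.0)) = 1 / (1 − 0.5867) = 2.420
Loading dose = maintenance dose × R = 484 × 2.420 ≈ 1170 mg

1170 mg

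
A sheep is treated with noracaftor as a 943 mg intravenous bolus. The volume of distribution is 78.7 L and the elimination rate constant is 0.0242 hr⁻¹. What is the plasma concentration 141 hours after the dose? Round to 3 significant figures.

0.395 µg/mL

C₀ = dose / V = 943 / 78.7 = 11.98 µg/mL
C(t) = C₀ e^(−kt) = 11.98 × e^(−0.02420 × 141) = 11.98 × e^(−3.412) = 11.98 × 0.03297 ≈ 0.395 µg/mL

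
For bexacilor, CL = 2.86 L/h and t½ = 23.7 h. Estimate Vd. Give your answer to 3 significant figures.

97.8 L

k = ln 2 / t½ = ln 2 / 23.7 = 0.02925 h⁻¹
V = CL / k = 2.86 / 0.02925 ≈ 97.8 L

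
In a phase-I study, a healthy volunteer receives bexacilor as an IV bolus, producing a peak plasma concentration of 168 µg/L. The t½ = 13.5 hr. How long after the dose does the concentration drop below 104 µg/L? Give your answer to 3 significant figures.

9.34 hours

k = ln 2 / 13.5 = 0.05134 hr⁻¹
C(t) = C₀ e^(−kt)  ⇒  t = ln(C₀/C) / k
t = ln(168/104) / 0.05134 = 0.4796 / 0.05134 ≈ 9.34 hours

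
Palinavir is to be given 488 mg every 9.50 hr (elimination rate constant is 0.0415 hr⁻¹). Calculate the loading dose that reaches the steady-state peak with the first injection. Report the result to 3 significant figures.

1500 mg

Accumulation ratio R = 1 / (1 − e^(−kτ)) = 1 / (1 − e^(−0.04150×9.50)) = 1 / (1 − 0.6742) = 3.069
Loading dose = maintenance dose × R = 488 × 3.069 ≈ 1500 mg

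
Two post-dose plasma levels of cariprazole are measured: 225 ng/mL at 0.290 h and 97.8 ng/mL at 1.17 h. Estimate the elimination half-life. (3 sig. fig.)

0.732 hours

k = ln(C₁/C₂) / (t₂ − t₁) = ln(225/97.8) / (1.17 − 0.290)
  = 0.8332 / 0.8800 = 0.9468 h⁻¹
t½ = ln 2 / k = ln 2 / 0.9468 ≈ 0.732 hours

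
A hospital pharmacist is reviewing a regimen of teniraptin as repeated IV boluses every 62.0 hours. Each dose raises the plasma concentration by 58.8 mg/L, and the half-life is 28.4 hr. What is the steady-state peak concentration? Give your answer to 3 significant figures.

75.4 mg/L

k = ln 2 / 28.4 = 0.02441 hr⁻¹
Fraction remaining after one interval: e^(−kτ) = e^(−0.02441 × 62.0) = 0.2202
R = 1 / (1 − 0.2202) = 1.282
Css,max = 58.8 × 1.282 ≈ 75.4 mg/L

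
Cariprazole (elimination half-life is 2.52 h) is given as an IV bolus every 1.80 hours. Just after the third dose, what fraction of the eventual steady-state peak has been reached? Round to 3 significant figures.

0.774

k = ln 2 / 2.52 = 0.2751 h⁻¹
f_n = 1 − e^(−nkτ) = 1 − e^(−3 × 0.2751 × 1.80) = 1 − e^(−1.485) = 1 − 0.2264 ≈ 0.774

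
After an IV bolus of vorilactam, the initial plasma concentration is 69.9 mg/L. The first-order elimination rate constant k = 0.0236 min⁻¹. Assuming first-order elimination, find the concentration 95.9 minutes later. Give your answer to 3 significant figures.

C(t) = C₀ e^(−kt) = 69.9 × e^(−0.02360 × 95.9) = 69.9 × e^(−2.263) = 69.9 × 0.1040 ≈ 7.27 mg/L

7.27 mg/L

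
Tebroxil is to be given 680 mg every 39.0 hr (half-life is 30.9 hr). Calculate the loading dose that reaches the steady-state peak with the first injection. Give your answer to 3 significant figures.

1170 mg

k = ln 2 / 30.9 = 0.02243 hr⁻¹
Accumulation ratio R = 1 / (1 − e^(−kτ)) = 1 / (1 − e^(−0.02243×39.0)) = 1 / (1 − 0.4169) = 1.715
Loading dose = maintenance dose × R = 680 × 1.715 ≈ 1170 mg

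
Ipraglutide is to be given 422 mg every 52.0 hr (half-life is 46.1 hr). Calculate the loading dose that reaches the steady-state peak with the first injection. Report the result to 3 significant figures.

k = ln 2 / 46.1 = 0.01504 hr⁻¹
Accumulation ratio R = 1 / (1 − e^(−kτ)) = 1 / (1 − e^(−0.01504×52.0)) = 1 / (1 − 0.4576) = 1.844
Loading dose = maintenance dose × R = 422 × 1.844 ≈ 778 mg

778 mg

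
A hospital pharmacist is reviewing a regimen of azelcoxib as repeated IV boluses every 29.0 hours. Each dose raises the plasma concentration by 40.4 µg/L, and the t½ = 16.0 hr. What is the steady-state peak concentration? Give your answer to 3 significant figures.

56.5 µg/L

k = ln 2 / 16.0 = 0.04332 hr⁻¹
Fraction remaining after one interval: e^(−kτ) = e^(−0.04332 × 29.0) = 0.2847
R = 1 / (1 − 0.2847) = 1.398
Css,max = 40.4 × 1.398 ≈ 56.5 µg/L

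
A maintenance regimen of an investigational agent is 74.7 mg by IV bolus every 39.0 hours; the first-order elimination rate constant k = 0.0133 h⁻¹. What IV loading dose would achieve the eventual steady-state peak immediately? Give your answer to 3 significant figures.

Accumulation ratio R = 1 / (1 − e^(−kτ)) = 1 / (1 − e^(−0.01330×39.0)) = 1 / (1 − 0.5953) = 2.471
Loading dose = maintenance dose × R = 74.7 × 2.471 ≈ 185 mg

185 mg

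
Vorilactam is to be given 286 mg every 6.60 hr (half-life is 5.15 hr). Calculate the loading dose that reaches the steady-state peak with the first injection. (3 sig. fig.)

486 mg

k = ln 2 / 5.15 = 0.1346 hr⁻¹
Accumulation ratio R = 1 / (1 − e^(−kτ)) = 1 / (1 − e^(−0.1346×6.60)) = 1 / (1 − 0.4114) = 1.699
Loading dose = maintenance dose × R = 286 × 1.699 ≈ 486 mg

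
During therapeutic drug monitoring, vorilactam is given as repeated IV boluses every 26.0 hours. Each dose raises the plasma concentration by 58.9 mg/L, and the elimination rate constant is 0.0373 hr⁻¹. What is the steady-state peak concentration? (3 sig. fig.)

94.9 mg/L

Fraction remaining after one interval: e^(−kτ) = e^(−0.03730 × 26.0) = 0.3792
R = 1 / (1 − 0.3792) = 1.611
Css,max = 58.9 × 1.611 ≈ 94.9 mg/L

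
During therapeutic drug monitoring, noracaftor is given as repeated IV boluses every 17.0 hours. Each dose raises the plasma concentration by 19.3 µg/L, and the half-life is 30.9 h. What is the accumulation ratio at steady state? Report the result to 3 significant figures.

k = ln 2 / 30.9 = 0.02243 h⁻¹
Fraction remaining after one interval: e^(−kτ) = e^(−0.02243 × 17.0) = 0.6829
R = 1 / (1 − 0.6829) = 1 / 0.3171 ≈ 3.15

3.15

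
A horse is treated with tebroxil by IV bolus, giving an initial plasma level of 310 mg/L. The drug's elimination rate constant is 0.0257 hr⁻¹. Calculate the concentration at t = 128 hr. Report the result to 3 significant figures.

11.6 mg/L

C(t) = C₀ e^(−kt) = 310 × e^(−0.02570 × 128) = 310 × e^(−3.290) = 310 × 0.03727 ≈ 11.6 mg/L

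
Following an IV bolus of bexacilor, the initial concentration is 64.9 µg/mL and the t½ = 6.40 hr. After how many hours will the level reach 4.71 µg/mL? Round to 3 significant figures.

24.2 hours

k = ln 2 / 6.40 = 0.1083 hr⁻¹
C(t) = C₀ e^(−kt)  ⇒  t = ln(C₀/C) / k
t = ln(64.9/4.71) / 0.1083 = 2.623 / 0.1083 ≈ 24.2 hours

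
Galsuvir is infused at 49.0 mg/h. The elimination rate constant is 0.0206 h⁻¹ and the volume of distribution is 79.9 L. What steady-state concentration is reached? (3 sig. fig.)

29.8 µg/mL

CL = k · V = 0.0206 × 79.9 = 1.646 L/h
Css = rate / CL = 49.0 / 1.646 ≈ 29.8 µg/mL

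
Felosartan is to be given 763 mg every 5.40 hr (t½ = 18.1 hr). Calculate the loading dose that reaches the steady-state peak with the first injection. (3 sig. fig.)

k = ln 2 / 18.1 = 0.03830 hr⁻¹
Accumulation ratio R = 1 / (1 − e^(−kτ)) = 1 / (1 − e^(−0.03830×5.40)) = 1 / (1 − 0.8132) = 5.353
Loading dose = maintenance dose × R = 763 × 5.353 ≈ 4080 mg

4080 mg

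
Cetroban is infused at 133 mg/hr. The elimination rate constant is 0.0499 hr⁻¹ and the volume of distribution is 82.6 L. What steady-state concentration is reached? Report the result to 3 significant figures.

CL = k · V = 0.0499 × 82.6 = 4.122 L/hr
Css = rate / CL = 133 / 4.122 ≈ 32.3 µg/mL

32.3 µg/mL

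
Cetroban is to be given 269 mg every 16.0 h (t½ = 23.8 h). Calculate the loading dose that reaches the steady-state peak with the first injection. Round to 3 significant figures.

k = ln 2 / 23.8 = 0.02912 h⁻¹
Accumulation ratio R = 1 / (1 − e^(−kτ)) = 1 / (1 − e^(−0.02912×16.0)) = 1 / (1 − 0.6275) = 2.685
Loading dose = maintenance dose × R = 269 × 2.685 ≈ 722 mg

722 mg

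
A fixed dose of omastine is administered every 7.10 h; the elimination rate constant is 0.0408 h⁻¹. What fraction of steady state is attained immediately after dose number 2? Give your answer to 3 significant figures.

0.440

f_n = 1 − e^(−nkτ) = 1 − e^(−2 × 0.04080 × 7.10) = 1 − e^(−0.5794) = 1 − 0.5603 ≈ 0.440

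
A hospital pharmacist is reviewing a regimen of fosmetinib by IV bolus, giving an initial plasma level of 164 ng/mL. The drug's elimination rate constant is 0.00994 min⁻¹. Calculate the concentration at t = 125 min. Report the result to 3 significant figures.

C(t) = C₀ e^(−kt) = 164 × e^(−0.009940 × 125) = 164 × e^(−1.242) = 164 × 0.2887 ≈ 47.3 ng/mL

47.3 ng/mL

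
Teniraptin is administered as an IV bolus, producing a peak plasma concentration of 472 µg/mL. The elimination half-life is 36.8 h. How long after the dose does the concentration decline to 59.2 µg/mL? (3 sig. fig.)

110 hours

k = ln 2 / 36.8 = 0.01884 h⁻¹
C(t) = C₀ e^(−kt)  ⇒  t = ln(C₀/C) / k
t = ln(472/59.2) / 0.01884 = 2.076 / 0.01884 ≈ 110 hours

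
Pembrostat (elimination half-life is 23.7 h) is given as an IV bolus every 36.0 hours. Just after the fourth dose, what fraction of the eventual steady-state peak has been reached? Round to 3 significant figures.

0.985

k = ln 2 / 23.7 = 0.02925 h⁻¹
f_n = 1 − e^(−nkτ) = 1 − e^(−4 × 0.02925 × 36.0) = 1 − e^(−4.212) = 1 − 0.01482 ≈ 0.985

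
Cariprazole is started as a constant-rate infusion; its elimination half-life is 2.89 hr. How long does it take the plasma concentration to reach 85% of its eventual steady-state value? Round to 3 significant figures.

k = ln 2 / 2.89 = 0.2398 hr⁻¹
f = 1 − e^(−kt)  ⇒  t = −ln(1 − f) / k
t = −ln(1 − 0.85) / 0.2398 = 1.897 / 0.2398 ≈ 7.91 hours

7.91 hours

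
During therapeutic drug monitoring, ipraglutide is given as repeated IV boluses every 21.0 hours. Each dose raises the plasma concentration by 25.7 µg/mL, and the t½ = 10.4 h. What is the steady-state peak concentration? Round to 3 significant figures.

34.1 µg/mL

k = ln 2 / 10.4 = 0.06665 h⁻¹
Fraction remaining after one interval: e^(−kτ) = e^(−0.06665 × 21.0) = 0.2467
R = 1 / (1 − 0.2467) = 1.327
Css,max = 25.7 × 1.327 ≈ 34.1 µg/mL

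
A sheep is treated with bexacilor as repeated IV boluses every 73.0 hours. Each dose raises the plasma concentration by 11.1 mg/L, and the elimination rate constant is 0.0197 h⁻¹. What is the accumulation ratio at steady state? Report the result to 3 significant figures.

1.31

Fraction remaining after one interval: e^(−kτ) = e^(−0.01970 × 73.0) = 0.2374
R = 1 / (1 − 0.2374) = 1 / 0.7626 ≈ 1.31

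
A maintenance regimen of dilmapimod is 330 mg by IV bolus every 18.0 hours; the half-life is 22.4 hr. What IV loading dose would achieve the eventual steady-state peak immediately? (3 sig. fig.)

773 mg

k = ln 2 / 22.4 = 0.03094 hr⁻¹
Accumulation ratio R = 1 / (1 − e^(−kτ)) = 1 / (1 − e^(−0.03094×18.0)) = 1 / (1 − 0.5729) = 2.342
Loading dose = maintenance dose × R = 330 × 2.342 ≈ 773 mg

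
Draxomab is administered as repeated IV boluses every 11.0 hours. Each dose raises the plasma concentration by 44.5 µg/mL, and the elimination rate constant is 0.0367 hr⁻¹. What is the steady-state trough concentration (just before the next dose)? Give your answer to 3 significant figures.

Fraction remaining after one interval: e^(−kτ) = e^(−0.03670 × 11.0) = 0.6678
R = 1 / (1 − 0.6678) = 3.011
Css,max = 44.5 × 3.011 = 134.0 µg/mL
Css,min = Css,max × e^(−kτ) = 134.0 × 0.6678 ≈ 89.5 µg/mL

89.5 µg/mL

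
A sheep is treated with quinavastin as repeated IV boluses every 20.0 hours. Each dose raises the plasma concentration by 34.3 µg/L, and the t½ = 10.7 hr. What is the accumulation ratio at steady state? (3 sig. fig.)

1.38

k = ln 2 / 10.7 = 0.06478 hr⁻¹
Fraction remaining after one interval: e^(−kτ) = e^(−0.06478 × 20.0) = 0.2737
R = 1 / (1 − 0.2737) = 1 / 0.7263 ≈ 1.38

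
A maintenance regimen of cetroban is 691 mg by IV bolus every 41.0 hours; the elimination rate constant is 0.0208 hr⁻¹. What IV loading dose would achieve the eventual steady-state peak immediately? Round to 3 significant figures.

Accumulation ratio R = 1 / (1 − e^(−kτ)) = 1 / (1 − e^(−0.02080×41.0)) = 1 / (1 − 0.4262) = 1.743
Loading dose = maintenance dose × R = 691 × 1.743 ≈ 1200 mg

1200 mg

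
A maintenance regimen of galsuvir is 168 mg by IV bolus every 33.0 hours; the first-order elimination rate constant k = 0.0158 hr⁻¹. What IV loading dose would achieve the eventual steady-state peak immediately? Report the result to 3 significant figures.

Accumulation ratio R = 1 / (1 − e^(−kτ)) = 1 / (1 − e^(−0.01580×33.0)) = 1 / (1 − 0.5937) = 2.461
Loading dose = maintenance dose × R = 168 × 2.461 ≈ 413 mg

413 mg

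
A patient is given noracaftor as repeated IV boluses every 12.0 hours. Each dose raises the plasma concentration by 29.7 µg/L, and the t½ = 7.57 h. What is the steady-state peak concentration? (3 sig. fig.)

k = ln 2 / 7.57 = 0.09157 h⁻¹
Fraction remaining after one interval: e^(−kτ) = e^(−0.09157 × 12.0) = 0.3333
R = 1 / (1 − 0.3333) = 1.500
Css,max = 29.7 × 1.500 ≈ 44.5 µg/L

44.5 µg/L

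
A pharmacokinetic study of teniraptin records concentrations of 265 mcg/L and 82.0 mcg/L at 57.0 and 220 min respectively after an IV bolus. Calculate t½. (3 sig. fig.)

k = ln(C₁/C₂) / (t₂ − t₁) = ln(265/82.0) / (220 − 57.0)
  = 1.173 / 163.0 = 0.007196 min⁻¹
t½ = ln 2 / k = ln 2 / 0.007196 ≈ 96.3 minutes

96.3 minutes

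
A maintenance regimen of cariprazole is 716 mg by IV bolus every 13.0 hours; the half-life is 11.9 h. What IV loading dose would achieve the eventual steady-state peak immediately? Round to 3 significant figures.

1350 mg

k = ln 2 / 11.9 = 0.05825 h⁻¹
Accumulation ratio R = 1 / (1 − e^(−kτ)) = 1 / (1 − e^(−0.05825×13.0)) = 1 / (1 − 0.4690) = 1.883
Loading dose = maintenance dose × R = 716 × 1.883 ≈ 1350 mg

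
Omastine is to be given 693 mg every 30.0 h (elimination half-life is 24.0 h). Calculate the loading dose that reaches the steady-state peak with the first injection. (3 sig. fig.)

1200 mg

k = ln 2 / 24.0 = 0.02888 h⁻¹
Accumulation ratio R = 1 / (1 − e^(−kτ)) = 1 / (1 − e^(−0.02888×30.0)) = 1 / (1 − 0.4204) = 1.725
Loading dose = maintenance dose × R = 693 × 1.725 ≈ 1200 mg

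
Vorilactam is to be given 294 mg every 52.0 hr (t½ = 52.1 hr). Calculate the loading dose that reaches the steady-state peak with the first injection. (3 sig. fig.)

k = ln 2 / 52.1 = 0.01330 hr⁻¹
Accumulation ratio R = 1 / (1 − e^(−kτ)) = 1 / (1 − e^(−0.01330×52.0)) = 1 / (1 − 0.5007) = 2.003
Loading dose = maintenance dose × R = 294 × 2.003 ≈ 589 mg

589 mg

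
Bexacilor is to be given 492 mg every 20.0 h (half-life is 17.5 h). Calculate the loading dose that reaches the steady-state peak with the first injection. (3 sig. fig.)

899 mg

k = ln 2 / 17.5 = 0.03961 h⁻¹
Accumulation ratio R = 1 / (1 − e^(−kτ)) = 1 / (1 − e^(−0.03961×20.0)) = 1 / (1 − 0.4529) = 1.828
Loading dose = maintenance dose × R = 492 × 1.828 ≈ 899 mg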